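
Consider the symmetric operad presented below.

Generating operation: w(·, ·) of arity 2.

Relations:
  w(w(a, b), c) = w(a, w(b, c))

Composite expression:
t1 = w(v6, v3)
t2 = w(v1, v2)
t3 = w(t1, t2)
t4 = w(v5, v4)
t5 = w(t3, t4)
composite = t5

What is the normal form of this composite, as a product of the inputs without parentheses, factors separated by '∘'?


All parenthesizations of w agree; list the v-inputs left to right.
w(v6, v3) reduces to v6 ∘ v3
w(v1, v2) reduces to v1 ∘ v2
w(w(v6, v3), w(v1, v2)) reduces to v6 ∘ v3 ∘ v1 ∘ v2
w(v5, v4) reduces to v5 ∘ v4
w(w(w(v6, v3), w(v1, v2)), w(v5, v4)) reduces to v6 ∘ v3 ∘ v1 ∘ v2 ∘ v5 ∘ v4

v6 ∘ v3 ∘ v1 ∘ v2 ∘ v5 ∘ v4


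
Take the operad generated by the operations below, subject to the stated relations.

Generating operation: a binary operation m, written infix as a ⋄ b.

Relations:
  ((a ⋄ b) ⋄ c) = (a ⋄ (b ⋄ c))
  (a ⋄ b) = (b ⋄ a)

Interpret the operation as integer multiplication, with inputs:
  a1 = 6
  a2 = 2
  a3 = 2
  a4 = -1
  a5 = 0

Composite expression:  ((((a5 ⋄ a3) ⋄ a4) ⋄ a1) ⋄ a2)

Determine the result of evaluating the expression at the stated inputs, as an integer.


(a5 ⋄ a3) = 0
((a5 ⋄ a3) ⋄ a4) = 0
(((a5 ⋄ a3) ⋄ a4) ⋄ a1) = 0
((((a5 ⋄ a3) ⋄ a4) ⋄ a1) ⋄ a2) = 0

0


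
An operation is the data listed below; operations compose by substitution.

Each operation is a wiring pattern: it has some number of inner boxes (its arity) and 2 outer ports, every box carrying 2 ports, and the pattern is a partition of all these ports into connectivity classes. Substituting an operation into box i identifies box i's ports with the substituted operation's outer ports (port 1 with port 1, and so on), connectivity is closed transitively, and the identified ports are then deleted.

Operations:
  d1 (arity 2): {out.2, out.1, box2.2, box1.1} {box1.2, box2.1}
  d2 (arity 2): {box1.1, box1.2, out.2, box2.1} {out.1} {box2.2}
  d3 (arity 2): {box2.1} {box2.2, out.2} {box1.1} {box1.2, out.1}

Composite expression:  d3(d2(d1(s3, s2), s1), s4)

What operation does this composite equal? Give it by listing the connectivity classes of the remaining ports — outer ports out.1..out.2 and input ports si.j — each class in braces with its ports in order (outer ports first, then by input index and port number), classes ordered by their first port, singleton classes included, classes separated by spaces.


Two ports join when wires chain via d3-identified ports.
composing d1 on (s3, s2), with out.j its own outer ports: {out.1, out.2, s2.2, s3.1} {s2.1, s3.2}
composing d2 on (s3, s2, s1), with out.j its own outer ports: {out.1} {out.2, s1.1, s2.2, s3.1} {s1.2} {s2.1, s3.2}
composing d3 on (s3, s2, s1, s4), with out.j its own outer ports: {out.1, s1.1, s2.2, s3.1} {out.2, s4.2} {s1.2} {s2.1, s3.2} {s4.1}

{out.1, s1.1, s2.2, s3.1} {out.2, s4.2} {s1.2} {s2.1, s3.2} {s4.1}


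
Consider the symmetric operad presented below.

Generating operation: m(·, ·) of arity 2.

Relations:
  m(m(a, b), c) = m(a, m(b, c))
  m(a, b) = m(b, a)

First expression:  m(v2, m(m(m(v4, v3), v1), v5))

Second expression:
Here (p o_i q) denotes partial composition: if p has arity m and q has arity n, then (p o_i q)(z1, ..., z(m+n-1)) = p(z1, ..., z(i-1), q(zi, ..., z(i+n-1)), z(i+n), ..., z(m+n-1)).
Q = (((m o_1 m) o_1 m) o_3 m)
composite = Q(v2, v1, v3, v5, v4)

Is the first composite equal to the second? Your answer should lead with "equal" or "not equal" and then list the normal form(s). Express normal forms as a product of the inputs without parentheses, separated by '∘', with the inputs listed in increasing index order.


equal; both compose to v1 ∘ v2 ∘ v3 ∘ v4 ∘ v5

The first expression, normalized: v1 ∘ v2 ∘ v3 ∘ v4 ∘ v5
The second expression, normalized: v1 ∘ v2 ∘ v3 ∘ v4 ∘ v5
Both agree, so they are equal.


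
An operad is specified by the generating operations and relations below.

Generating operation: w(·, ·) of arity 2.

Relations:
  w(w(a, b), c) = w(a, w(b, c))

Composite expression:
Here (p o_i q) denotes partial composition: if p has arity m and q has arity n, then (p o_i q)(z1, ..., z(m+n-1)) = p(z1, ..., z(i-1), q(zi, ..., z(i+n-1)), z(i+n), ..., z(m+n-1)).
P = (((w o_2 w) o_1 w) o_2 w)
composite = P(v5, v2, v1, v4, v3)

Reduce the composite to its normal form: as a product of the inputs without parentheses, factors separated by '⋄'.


v5 ⋄ v2 ⋄ v1 ⋄ v4 ⋄ v3

All parenthesizations of w agree; list the v-inputs left to right.
w(v2, v1) spells out as v2 ⋄ v1
w(v5, w(v2, v1)) spells out as v5 ⋄ v2 ⋄ v1
w(v4, v3) spells out as v4 ⋄ v3
w(w(v5, w(v2, v1)), w(v4, v3)) spells out as v5 ⋄ v2 ⋄ v1 ⋄ v4 ⋄ v3


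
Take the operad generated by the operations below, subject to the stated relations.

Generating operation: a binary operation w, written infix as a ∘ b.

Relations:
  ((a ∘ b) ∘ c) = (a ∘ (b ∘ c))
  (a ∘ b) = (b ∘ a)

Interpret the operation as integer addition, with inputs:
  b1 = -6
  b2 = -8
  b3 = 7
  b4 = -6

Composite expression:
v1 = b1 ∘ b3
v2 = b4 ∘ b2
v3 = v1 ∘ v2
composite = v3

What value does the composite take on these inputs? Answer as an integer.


-13


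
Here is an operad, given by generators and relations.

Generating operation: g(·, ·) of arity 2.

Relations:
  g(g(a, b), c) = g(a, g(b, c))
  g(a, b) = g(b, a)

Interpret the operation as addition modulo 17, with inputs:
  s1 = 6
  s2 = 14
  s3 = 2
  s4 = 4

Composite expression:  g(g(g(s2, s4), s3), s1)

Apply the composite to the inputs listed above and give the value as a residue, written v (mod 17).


9 (mod 17)


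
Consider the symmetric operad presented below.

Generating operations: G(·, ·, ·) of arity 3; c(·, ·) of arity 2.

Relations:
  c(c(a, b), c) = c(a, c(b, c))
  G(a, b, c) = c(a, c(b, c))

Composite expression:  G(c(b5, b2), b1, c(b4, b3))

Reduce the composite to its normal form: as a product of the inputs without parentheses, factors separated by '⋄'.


The G-tree's shape is irrelevant; the b-reading-order decides.
c(b5, b2) reduces to b5 ⋄ b2
c(b4, b3) reduces to b4 ⋄ b3
G(c(b5, b2), b1, c(b4, b3)) reduces to b5 ⋄ b2 ⋄ b1 ⋄ b4 ⋄ b3

b5 ⋄ b2 ⋄ b1 ⋄ b4 ⋄ b3


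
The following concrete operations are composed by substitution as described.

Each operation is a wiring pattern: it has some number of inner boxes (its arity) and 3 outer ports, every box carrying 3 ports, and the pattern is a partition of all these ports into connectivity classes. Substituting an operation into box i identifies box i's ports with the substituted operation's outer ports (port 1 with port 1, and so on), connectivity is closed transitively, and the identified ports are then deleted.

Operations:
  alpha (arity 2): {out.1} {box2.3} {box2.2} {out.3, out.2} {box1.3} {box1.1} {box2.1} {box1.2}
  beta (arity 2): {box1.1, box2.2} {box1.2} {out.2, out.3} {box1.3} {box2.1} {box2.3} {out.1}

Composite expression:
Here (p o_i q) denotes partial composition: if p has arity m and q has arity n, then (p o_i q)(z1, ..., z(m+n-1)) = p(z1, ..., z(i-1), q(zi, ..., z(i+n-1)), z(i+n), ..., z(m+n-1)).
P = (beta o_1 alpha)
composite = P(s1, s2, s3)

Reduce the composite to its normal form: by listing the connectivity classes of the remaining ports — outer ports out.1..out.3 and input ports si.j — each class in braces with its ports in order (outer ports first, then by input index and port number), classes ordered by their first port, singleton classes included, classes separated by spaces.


{out.1} {out.2, out.3} {s1.1} {s1.2} {s1.3} {s2.1} {s2.2} {s2.3} {s3.1} {s3.2} {s3.3}

After gluing at beta, chains via deleted ports link the s-ports.
through alpha, on inputs (s1, s2): {out.1} {out.2, out.3} {s1.1} {s1.2} {s1.3} {s2.1} {s2.2} {s2.3} (out.j = stage outer ports)
through beta, on inputs (s1, s2, s3): {out.1} {out.2, out.3} {s1.1} {s1.2} {s1.3} {s2.1} {s2.2} {s2.3} {s3.1} {s3.2} {s3.3} (out.j = stage outer ports)


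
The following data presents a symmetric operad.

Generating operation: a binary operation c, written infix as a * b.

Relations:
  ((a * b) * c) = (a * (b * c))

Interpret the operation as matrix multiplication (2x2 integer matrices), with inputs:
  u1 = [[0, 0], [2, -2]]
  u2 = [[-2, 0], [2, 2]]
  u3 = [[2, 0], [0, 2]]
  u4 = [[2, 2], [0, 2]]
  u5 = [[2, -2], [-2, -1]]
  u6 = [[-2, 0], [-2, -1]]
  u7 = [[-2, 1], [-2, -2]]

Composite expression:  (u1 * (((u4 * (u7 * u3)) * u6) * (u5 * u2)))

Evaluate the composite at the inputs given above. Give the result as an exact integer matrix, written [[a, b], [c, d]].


[[0, 0], [-144, -48]]


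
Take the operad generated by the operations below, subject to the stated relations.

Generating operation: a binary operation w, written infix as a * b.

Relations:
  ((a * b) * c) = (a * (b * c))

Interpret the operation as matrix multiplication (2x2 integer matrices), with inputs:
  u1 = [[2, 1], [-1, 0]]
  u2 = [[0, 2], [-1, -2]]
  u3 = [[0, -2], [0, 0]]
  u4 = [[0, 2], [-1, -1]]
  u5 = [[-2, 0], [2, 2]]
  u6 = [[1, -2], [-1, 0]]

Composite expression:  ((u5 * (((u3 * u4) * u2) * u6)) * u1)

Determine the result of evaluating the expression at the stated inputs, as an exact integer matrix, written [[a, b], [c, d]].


[[16, 4], [-16, -4]]

(u3 * u4) = [[2, 2], [0, 0]]
((u3 * u4) * u2) = [[-2, 0], [0, 0]]
(((u3 * u4) * u2) * u6) = [[-2, 4], [0, 0]]
(u5 * (((u3 * u4) * u2) * u6)) = [[4, -8], [-4, 8]]
((u5 * (((u3 * u4) * u2) * u6)) * u1) = [[16, 4], [-16, -4]]


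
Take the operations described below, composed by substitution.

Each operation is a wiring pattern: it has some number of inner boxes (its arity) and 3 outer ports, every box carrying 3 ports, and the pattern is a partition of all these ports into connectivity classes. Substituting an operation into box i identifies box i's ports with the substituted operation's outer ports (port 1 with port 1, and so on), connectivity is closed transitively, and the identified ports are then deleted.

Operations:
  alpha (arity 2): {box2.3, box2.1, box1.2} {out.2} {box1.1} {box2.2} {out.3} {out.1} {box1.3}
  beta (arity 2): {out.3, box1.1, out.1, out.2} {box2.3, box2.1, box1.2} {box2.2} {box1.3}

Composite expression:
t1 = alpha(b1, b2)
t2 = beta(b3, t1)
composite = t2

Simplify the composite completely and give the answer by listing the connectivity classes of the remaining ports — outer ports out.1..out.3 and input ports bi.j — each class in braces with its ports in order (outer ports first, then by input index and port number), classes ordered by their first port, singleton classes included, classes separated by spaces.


{out.1, out.2, out.3, b3.1} {b1.1} {b1.2, b2.1, b2.3} {b1.3} {b2.2} {b3.2} {b3.3}

Reachability decides: close wires over beta-identified ports.
the subtree at alpha composes to {out.1} {out.2} {out.3} {b1.1} {b1.2, b2.1, b2.3} {b1.3} {b2.2} on (b1, b2); out.j = own outer ports
the subtree at beta composes to {out.1, out.2, out.3, b3.1} {b1.1} {b1.2, b2.1, b2.3} {b1.3} {b2.2} {b3.2} {b3.3} on (b3, b1, b2); out.j = own outer ports


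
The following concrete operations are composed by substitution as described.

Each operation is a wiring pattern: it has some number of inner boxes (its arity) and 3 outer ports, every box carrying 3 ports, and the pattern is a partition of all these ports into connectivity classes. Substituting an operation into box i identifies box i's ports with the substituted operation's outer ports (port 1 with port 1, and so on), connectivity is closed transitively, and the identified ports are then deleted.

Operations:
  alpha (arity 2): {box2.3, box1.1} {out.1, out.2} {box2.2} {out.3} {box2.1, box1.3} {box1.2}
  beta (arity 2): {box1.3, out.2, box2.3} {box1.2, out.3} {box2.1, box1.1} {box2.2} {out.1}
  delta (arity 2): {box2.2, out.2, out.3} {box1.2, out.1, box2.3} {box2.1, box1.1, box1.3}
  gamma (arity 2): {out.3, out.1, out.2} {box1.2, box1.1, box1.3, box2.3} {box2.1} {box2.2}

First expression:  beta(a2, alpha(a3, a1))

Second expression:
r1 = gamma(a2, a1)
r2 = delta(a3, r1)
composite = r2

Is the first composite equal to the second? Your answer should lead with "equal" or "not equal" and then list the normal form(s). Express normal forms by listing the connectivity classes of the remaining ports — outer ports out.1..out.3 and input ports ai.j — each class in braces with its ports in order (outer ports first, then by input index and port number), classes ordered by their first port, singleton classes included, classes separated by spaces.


not equal; first: {out.1} {out.2, a2.3} {out.3, a2.2} {a1.1, a3.3} {a1.2} {a1.3, a3.1} {a2.1} {a3.2}; second: {out.1, out.2, out.3, a3.1, a3.2, a3.3} {a1.1} {a1.2} {a1.3, a2.1, a2.2, a2.3}

The first expression, normalized: {out.1} {out.2, a2.3} {out.3, a2.2} {a1.1, a3.3} {a1.2} {a1.3, a3.1} {a2.1} {a3.2}
The second expression, normalized: {out.1, out.2, out.3, a3.1, a3.2, a3.3} {a1.1} {a1.2} {a1.3, a2.1, a2.2, a2.3}
Distinct normal forms: not equal.


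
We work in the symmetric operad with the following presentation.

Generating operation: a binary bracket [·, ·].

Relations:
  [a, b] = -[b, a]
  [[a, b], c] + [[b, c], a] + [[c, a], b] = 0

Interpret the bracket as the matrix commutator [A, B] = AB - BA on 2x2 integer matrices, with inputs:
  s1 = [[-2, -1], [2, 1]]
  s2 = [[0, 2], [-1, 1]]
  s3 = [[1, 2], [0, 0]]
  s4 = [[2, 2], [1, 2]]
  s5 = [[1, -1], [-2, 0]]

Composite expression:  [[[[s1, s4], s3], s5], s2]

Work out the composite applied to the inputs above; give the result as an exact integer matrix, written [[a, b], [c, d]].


[[16, 150], [83, -16]]

[s1, s4] = [[-5, -6], [3, 5]]
[[s1, s4], s3] = [[-6, -14], [3, 6]]
[[[s1, s4], s3], s5] = [[31, 26], [-21, -31]]
[[[[s1, s4], s3], s5], s2] = [[16, 150], [83, -16]]


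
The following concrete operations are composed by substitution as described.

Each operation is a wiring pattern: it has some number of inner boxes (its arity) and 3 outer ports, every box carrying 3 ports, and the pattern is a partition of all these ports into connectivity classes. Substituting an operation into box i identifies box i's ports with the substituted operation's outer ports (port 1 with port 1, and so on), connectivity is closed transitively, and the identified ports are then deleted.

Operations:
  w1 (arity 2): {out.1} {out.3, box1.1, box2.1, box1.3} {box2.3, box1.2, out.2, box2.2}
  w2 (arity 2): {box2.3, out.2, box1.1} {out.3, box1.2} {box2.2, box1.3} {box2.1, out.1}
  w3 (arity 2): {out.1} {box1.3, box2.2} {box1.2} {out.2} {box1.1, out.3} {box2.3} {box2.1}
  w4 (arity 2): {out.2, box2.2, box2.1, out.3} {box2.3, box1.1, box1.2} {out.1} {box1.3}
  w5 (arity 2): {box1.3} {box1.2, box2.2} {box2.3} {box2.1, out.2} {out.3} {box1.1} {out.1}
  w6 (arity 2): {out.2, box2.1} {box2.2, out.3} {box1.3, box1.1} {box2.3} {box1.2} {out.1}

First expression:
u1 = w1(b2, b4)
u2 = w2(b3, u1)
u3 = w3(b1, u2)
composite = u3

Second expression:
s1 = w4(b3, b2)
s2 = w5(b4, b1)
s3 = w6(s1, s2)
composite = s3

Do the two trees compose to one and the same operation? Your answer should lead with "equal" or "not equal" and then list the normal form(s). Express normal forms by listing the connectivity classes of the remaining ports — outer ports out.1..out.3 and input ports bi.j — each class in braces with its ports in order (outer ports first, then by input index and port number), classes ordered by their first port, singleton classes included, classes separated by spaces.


not equal; first: {out.1} {out.2} {out.3, b1.1} {b1.2} {b1.3, b2.1, b2.3, b3.1, b4.1} {b2.2, b3.3, b4.2, b4.3} {b3.2}; second: {out.1} {out.2} {out.3, b1.1} {b1.2, b4.2} {b1.3} {b2.1, b2.2} {b2.3, b3.1, b3.2} {b3.3} {b4.1} {b4.3}

The first expression reduces to {out.1} {out.2} {out.3, b1.1} {b1.2} {b1.3, b2.1, b2.3, b3.1, b4.1} {b2.2, b3.3, b4.2, b4.3} {b3.2}
The second expression reduces to {out.1} {out.2} {out.3, b1.1} {b1.2, b4.2} {b1.3} {b2.1, b2.2} {b2.3, b3.1, b3.2} {b3.3} {b4.1} {b4.3}
Different reductions; not equal.


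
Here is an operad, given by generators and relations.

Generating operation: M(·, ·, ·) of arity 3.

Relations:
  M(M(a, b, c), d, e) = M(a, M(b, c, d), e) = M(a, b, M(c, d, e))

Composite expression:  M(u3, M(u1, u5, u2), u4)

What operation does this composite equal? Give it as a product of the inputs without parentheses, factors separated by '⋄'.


u3 ⋄ u1 ⋄ u5 ⋄ u2 ⋄ u4

Key point: M is associative — brackets drop, the u-order remains.
M(u1, u5, u2) unparenthesizes to u1 ⋄ u5 ⋄ u2
M(u3, M(u1, u5, u2), u4) unparenthesizes to u3 ⋄ u1 ⋄ u5 ⋄ u2 ⋄ u4


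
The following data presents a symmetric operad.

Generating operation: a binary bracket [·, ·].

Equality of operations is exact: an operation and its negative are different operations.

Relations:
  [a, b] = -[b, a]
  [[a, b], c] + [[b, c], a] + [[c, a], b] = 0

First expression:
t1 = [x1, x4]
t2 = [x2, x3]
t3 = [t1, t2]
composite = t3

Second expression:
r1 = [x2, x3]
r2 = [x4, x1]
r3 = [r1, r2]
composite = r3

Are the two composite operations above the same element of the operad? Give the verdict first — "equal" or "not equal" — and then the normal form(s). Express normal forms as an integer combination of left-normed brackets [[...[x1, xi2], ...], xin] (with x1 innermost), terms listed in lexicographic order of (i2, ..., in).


equal; both compose to [[[x1, x4], x2], x3] - [[[x1, x4], x3], x2]

Normal form of the first expression: [[[x1, x4], x2], x3] - [[[x1, x4], x3], x2]
Normal form of the second expression: [[[x1, x4], x2], x3] - [[[x1, x4], x3], x2]
One common form — equal.


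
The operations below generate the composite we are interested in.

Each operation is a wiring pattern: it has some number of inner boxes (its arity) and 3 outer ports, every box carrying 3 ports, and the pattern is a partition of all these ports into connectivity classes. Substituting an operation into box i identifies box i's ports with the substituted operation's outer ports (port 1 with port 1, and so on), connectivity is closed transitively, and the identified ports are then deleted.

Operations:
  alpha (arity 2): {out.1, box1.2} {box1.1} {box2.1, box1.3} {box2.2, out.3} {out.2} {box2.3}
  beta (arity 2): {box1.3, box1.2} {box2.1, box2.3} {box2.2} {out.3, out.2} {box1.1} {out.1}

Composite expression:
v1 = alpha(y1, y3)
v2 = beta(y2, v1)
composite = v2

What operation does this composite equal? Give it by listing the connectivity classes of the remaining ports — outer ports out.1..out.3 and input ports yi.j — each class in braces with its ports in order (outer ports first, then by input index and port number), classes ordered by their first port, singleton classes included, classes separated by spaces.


{out.1} {out.2, out.3} {y1.1} {y1.2, y3.2} {y1.3, y3.1} {y2.1} {y2.2, y2.3} {y3.3}


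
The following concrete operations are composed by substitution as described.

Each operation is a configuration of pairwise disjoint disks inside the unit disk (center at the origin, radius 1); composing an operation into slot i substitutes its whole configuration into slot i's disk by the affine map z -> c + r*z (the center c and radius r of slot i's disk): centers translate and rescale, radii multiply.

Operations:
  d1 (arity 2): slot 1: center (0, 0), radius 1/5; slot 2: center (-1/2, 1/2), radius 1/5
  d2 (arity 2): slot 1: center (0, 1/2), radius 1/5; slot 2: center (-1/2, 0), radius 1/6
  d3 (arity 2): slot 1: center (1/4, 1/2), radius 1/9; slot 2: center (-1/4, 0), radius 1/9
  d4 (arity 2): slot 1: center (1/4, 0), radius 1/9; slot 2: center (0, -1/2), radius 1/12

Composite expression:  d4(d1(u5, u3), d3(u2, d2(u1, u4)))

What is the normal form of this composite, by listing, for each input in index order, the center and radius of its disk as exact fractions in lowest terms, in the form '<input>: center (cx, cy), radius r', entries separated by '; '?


Below d4, radii multiply path by path; the u-disk centers shift.
for u5, the 2-step affine chain lands on center (1/4, 0), radius 1/45
for u3, the 2-step affine chain lands on center (7/36, 1/18), radius 1/45
for u2, the 2-step affine chain lands on center (1/48, -11/24), radius 1/108
for u1, the 3-step affine chain lands on center (-1/48, -107/216), radius 1/540
for u4, the 3-step affine chain lands on center (-11/432, -1/2), radius 1/648

u1: center (-1/48, -107/216), radius 1/540; u2: center (1/48, -11/24), radius 1/108; u3: center (7/36, 1/18), radius 1/45; u4: center (-11/432, -1/2), radius 1/648; u5: center (1/4, 0), radius 1/45


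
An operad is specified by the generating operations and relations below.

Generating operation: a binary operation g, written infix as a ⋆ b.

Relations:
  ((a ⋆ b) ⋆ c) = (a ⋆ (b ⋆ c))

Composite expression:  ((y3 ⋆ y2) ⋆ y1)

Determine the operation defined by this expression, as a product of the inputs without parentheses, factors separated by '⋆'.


y3 ⋆ y2 ⋆ y1


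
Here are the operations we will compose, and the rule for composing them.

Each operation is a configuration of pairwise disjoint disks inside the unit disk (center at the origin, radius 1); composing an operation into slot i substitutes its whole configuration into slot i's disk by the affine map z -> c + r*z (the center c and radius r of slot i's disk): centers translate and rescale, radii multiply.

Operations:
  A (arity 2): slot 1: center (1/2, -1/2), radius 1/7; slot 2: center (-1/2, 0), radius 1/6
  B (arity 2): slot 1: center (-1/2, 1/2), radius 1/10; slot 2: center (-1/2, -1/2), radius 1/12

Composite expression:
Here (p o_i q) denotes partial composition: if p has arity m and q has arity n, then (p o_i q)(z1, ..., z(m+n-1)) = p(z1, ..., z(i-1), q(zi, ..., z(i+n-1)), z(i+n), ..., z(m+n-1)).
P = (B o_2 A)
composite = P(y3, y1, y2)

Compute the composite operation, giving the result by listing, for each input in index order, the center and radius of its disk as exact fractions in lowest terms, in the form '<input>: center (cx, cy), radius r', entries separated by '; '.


Nesting under B composes maps z -> c + r*z down each y-path.
for y3, the 1-step affine chain lands on center (-1/2, 1/2), radius 1/10
for y1, the 2-step affine chain lands on center (-11/24, -13/24), radius 1/84
for y2, the 2-step affine chain lands on center (-13/24, -1/2), radius 1/72

y1: center (-11/24, -13/24), radius 1/84; y2: center (-13/24, -1/2), radius 1/72; y3: center (-1/2, 1/2), radius 1/10


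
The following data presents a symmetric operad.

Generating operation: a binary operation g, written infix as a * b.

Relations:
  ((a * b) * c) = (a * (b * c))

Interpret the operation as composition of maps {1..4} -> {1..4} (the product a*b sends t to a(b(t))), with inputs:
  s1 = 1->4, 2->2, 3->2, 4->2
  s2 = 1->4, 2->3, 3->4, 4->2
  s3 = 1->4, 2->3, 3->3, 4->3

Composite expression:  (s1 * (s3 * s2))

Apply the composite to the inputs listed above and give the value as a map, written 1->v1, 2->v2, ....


1->2, 2->2, 3->2, 4->2

(s3 * s2) = 1->3, 2->3, 3->3, 4->3
(s1 * (s3 * s2)) = 1->2, 2->2, 3->2, 4->2


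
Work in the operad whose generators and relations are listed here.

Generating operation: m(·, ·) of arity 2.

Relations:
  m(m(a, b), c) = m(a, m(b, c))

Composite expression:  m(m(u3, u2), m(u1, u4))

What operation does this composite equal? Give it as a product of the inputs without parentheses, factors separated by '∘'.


u3 ∘ u2 ∘ u1 ∘ u4

Key point: m is associative — brackets drop, the u-order remains.
m(u3, u2) unparenthesizes to u3 ∘ u2
m(u1, u4) unparenthesizes to u1 ∘ u4
m(m(u3, u2), m(u1, u4)) unparenthesizes to u3 ∘ u2 ∘ u1 ∘ u4


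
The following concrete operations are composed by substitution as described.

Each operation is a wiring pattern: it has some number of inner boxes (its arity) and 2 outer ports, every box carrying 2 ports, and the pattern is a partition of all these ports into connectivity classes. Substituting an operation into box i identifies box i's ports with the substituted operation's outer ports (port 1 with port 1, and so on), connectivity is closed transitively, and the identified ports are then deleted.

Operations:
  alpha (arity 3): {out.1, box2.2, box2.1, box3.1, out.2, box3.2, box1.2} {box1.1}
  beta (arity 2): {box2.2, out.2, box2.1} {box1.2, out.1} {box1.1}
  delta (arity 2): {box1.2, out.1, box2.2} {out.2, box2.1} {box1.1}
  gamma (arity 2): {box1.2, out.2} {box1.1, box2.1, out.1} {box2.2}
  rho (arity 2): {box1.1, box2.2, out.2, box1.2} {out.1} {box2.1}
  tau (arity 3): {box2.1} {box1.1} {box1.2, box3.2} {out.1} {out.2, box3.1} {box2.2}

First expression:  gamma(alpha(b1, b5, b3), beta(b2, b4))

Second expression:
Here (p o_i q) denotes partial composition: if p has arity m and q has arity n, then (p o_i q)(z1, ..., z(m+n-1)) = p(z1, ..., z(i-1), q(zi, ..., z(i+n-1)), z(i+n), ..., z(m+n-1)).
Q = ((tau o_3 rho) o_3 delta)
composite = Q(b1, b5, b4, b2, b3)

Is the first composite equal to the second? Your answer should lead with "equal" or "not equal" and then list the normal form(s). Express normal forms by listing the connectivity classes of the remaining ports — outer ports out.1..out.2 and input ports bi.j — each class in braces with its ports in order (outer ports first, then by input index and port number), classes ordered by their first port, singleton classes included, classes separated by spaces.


Normal form of the first expression: {out.1, out.2, b1.2, b2.2, b3.1, b3.2, b5.1, b5.2} {b1.1} {b2.1} {b4.1, b4.2}
Normal form of the second expression: {out.1} {out.2} {b1.1} {b1.2, b2.1, b2.2, b3.2, b4.2} {b3.1} {b4.1} {b5.1} {b5.2}
Distinct normal forms: not equal.

not equal — first {out.1, out.2, b1.2, b2.2, b3.1, b3.2, b5.1, b5.2} {b1.1} {b2.1} {b4.1, b4.2}, second {out.1} {out.2} {b1.1} {b1.2, b2.1, b2.2, b3.2, b4.2} {b3.1} {b4.1} {b5.1} {b5.2}


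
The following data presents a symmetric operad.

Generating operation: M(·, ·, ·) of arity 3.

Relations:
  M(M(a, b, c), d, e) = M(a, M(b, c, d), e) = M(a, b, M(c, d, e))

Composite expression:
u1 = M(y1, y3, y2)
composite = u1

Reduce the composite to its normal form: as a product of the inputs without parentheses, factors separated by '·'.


y1 · y3 · y2

Every regrouping of M is equal, so read the y-inputs in written order.
M(y1, y3, y2) flattens to y1 · y3 · y2


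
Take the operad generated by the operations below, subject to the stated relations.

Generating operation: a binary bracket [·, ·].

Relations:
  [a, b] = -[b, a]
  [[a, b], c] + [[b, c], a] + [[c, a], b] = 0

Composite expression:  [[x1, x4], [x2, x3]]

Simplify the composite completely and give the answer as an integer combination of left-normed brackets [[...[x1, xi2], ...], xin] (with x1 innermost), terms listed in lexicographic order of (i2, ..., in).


Skip Jacobi rewriting: expand, keep x1-initial words, read off terms.
Composite bracket: [[x1, x4], [x2, x3]]
Each bracket splits as ab - ba, giving 8 signed words (2^3 = 8).
Keep just the words that open with x1:
  word x1x4x2x3 has sign +1, contributing +[[[x1, x4], x2], x3]
  word x1x4x3x2 has sign -1, contributing -[[[x1, x4], x3], x2]

[[[x1, x4], x2], x3] - [[[x1, x4], x3], x2]


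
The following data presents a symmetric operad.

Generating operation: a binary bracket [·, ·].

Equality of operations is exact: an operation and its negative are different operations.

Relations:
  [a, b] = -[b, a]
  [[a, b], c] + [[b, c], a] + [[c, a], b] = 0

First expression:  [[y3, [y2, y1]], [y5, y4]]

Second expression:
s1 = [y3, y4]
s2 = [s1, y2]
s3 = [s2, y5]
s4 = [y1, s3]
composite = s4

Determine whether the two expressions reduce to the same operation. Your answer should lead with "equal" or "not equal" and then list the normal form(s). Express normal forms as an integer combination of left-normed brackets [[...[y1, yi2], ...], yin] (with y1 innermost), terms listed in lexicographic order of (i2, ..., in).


not equal — first -[[[[y1, y2], y3], y4], y5] + [[[[y1, y2], y3], y5], y4], second -[[[[y1, y2], y3], y4], y5] + [[[[y1, y2], y4], y3], y5] + [[[[y1, y3], y4], y2], y5] - [[[[y1, y4], y3], y2], y5] + [[[[y1, y5], y2], y3], y4] - [[[[y1, y5], y2], y4], y3] - [[[[y1, y5], y3], y4], y2] + [[[[y1, y5], y4], y3], y2]

Reducing the first expression gives -[[[[y1, y2], y3], y4], y5] + [[[[y1, y2], y3], y5], y4]
Reducing the second expression gives -[[[[y1, y2], y3], y4], y5] + [[[[y1, y2], y4], y3], y5] + [[[[y1, y3], y4], y2], y5] - [[[[y1, y4], y3], y2], y5] + [[[[y1, y5], y2], y3], y4] - [[[[y1, y5], y2], y4], y3] - [[[[y1, y5], y3], y4], y2] + [[[[y1, y5], y4], y3], y2]
Distinct normal forms: not equal.


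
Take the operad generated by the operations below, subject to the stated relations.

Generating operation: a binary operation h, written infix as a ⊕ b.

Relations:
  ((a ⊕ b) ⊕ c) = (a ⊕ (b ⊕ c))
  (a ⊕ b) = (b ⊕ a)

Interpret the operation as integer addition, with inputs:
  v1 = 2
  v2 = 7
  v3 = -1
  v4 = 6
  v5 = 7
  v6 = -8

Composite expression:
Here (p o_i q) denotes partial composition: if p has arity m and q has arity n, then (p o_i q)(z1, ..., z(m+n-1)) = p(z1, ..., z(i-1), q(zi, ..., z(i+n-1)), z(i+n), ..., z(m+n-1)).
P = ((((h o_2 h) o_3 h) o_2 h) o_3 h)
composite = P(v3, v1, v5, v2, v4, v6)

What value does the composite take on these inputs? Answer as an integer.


13

(v5 ⊕ v2) = 14
(v1 ⊕ (v5 ⊕ v2)) = 16
(v4 ⊕ v6) = -2
((v1 ⊕ (v5 ⊕ v2)) ⊕ (v4 ⊕ v6)) = 14
(v3 ⊕ ((v1 ⊕ (v5 ⊕ v2)) ⊕ (v4 ⊕ v6))) = 13


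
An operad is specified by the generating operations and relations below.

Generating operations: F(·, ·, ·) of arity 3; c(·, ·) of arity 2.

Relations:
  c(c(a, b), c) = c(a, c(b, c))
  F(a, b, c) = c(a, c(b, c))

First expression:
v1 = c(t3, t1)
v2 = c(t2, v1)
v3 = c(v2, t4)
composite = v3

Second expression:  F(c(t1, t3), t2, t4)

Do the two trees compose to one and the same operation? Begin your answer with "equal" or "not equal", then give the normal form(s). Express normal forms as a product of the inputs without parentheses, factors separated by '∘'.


not equal — first t2 ∘ t3 ∘ t1 ∘ t4, second t1 ∘ t3 ∘ t2 ∘ t4

The first composite normalizes to t2 ∘ t3 ∘ t1 ∘ t4
The second composite normalizes to t1 ∘ t3 ∘ t2 ∘ t4
No match — not equal.


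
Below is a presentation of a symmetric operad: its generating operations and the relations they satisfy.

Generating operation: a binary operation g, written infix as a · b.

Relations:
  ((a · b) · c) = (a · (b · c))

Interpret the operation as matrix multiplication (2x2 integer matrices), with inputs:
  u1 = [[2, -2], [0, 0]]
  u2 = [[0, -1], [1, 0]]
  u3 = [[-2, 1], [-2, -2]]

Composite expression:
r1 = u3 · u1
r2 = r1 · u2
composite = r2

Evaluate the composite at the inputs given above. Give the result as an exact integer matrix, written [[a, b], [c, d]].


(u3 · u1) = [[-4, 4], [-4, 4]]
((u3 · u1) · u2) = [[4, 4], [4, 4]]

[[4, 4], [4, 4]]


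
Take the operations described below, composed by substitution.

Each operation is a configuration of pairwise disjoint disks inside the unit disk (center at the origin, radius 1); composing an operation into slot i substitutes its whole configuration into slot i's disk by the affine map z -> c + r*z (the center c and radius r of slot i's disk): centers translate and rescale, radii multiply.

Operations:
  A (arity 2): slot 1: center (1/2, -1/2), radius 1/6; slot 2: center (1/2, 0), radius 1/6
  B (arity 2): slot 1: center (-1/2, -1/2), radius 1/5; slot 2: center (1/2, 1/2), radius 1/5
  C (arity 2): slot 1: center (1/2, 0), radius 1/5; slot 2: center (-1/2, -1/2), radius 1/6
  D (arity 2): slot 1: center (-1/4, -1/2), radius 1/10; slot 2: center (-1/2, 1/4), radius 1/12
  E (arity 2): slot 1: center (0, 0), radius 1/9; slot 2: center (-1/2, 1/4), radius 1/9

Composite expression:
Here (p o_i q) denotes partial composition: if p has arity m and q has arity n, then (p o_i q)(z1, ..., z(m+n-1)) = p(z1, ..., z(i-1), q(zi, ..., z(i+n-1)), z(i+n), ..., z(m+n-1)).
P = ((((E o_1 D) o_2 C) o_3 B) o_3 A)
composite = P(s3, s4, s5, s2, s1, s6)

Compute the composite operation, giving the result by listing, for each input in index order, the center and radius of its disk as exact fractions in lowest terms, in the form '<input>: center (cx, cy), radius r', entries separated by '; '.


s1: center (-77/1296, 31/1296), radius 1/3240; s2: center (-197/3240, 29/1296), radius 1/19440; s3: center (-1/36, -1/18), radius 1/90; s4: center (-11/216, 1/36), radius 1/540; s5: center (-197/3240, 1/45), radius 1/19440; s6: center (-1/2, 1/4), radius 1/9


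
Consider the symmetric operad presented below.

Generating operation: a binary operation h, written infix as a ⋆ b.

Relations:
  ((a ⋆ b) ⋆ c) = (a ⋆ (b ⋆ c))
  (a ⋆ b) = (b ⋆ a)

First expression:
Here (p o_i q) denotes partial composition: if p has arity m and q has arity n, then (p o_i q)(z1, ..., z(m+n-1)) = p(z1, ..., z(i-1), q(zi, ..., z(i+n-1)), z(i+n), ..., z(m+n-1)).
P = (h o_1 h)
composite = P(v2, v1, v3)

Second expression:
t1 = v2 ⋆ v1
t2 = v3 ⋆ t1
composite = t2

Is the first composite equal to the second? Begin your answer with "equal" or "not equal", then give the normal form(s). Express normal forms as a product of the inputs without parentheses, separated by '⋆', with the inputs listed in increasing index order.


equal; both compose to v1 ⋆ v2 ⋆ v3

The first expression, normalized: v1 ⋆ v2 ⋆ v3
The second expression, normalized: v1 ⋆ v2 ⋆ v3
Both agree, so they are equal.


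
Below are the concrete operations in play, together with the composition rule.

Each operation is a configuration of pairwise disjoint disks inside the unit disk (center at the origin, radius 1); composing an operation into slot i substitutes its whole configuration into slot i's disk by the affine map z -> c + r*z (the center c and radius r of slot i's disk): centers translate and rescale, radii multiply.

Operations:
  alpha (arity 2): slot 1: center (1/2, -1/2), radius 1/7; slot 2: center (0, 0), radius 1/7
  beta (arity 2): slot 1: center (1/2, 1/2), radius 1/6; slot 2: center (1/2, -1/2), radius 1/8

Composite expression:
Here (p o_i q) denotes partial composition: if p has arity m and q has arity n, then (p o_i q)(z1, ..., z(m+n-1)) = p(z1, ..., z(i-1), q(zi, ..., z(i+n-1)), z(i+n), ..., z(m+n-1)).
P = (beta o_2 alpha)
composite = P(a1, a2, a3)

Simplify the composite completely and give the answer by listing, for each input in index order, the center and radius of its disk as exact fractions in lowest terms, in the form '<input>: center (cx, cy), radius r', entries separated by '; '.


a1: center (1/2, 1/2), radius 1/6; a2: center (9/16, -9/16), radius 1/56; a3: center (1/2, -1/2), radius 1/56

Each a-disk chains the slot maps above it in beta; radii multiply.
for a1, the 1-step affine chain lands on center (1/2, 1/2), radius 1/6
for a2, the 2-step affine chain lands on center (9/16, -9/16), radius 1/56
for a3, the 2-step affine chain lands on center (1/2, -1/2), radius 1/56


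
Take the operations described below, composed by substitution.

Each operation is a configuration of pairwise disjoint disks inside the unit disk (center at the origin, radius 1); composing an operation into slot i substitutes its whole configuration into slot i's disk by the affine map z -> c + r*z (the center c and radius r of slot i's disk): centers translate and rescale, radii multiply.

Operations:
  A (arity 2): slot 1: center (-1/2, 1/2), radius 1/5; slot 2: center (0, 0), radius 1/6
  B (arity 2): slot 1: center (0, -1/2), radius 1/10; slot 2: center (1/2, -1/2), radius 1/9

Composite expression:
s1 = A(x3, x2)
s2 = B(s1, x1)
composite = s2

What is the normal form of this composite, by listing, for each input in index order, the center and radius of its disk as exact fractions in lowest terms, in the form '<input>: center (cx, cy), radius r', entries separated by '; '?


Nesting under B composes maps z -> c + r*z down each x-path.
x3 passes through 2 substitutions, ending at center (-1/20, -9/20), radius 1/50
x2 passes through 2 substitutions, ending at center (0, -1/2), radius 1/60
x1 passes through 1 substitution, ending at center (1/2, -1/2), radius 1/9

x1: center (1/2, -1/2), radius 1/9; x2: center (0, -1/2), radius 1/60; x3: center (-1/20, -9/20), radius 1/50


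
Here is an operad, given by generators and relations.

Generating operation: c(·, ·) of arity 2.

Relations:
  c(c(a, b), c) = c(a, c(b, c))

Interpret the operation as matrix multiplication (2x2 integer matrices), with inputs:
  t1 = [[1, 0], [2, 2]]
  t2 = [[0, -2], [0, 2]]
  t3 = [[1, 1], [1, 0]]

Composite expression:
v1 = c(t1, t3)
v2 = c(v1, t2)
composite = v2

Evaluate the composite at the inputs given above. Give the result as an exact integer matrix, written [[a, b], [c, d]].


[[0, 0], [0, -4]]

c(t1, t3) = [[1, 1], [4, 2]]
c(c(t1, t3), t2) = [[0, 0], [0, -4]]


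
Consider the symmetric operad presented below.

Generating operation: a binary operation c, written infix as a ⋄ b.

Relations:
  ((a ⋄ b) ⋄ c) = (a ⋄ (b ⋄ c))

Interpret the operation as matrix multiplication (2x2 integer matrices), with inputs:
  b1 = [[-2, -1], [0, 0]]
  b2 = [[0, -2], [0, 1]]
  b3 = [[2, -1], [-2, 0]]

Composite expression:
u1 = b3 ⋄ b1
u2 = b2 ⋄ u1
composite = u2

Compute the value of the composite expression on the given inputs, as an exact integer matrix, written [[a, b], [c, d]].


[[-8, -4], [4, 2]]

(b3 ⋄ b1) = [[-4, -2], [4, 2]]
(b2 ⋄ (b3 ⋄ b1)) = [[-8, -4], [4, 2]]


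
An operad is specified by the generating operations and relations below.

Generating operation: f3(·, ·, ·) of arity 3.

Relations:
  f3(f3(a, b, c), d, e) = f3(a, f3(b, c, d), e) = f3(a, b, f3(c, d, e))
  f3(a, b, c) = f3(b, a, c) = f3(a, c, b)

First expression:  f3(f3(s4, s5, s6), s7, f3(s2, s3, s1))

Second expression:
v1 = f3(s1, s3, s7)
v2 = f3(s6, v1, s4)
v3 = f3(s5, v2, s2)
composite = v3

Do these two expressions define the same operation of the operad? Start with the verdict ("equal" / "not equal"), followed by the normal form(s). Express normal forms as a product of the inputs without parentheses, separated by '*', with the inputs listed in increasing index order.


equal: each reduces to s1 * s2 * s3 * s4 * s5 * s6 * s7

Normal form of the first expression: s1 * s2 * s3 * s4 * s5 * s6 * s7
Normal form of the second expression: s1 * s2 * s3 * s4 * s5 * s6 * s7
The normal forms match — equal.


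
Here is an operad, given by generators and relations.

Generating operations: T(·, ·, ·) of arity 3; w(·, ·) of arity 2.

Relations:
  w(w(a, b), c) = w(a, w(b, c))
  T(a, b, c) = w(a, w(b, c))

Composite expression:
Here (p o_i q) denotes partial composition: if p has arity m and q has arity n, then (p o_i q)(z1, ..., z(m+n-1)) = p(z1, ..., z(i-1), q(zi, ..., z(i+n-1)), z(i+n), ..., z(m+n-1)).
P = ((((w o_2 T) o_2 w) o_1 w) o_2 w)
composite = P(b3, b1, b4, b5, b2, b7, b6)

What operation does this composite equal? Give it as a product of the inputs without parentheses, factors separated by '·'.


The w-tree's shape is irrelevant; the b-reading-order decides.
w(b1, b4) spells out as b1 · b4
w(b3, w(b1, b4)) spells out as b3 · b1 · b4
w(b5, b2) spells out as b5 · b2
T(w(b5, b2), b7, b6) spells out as b5 · b2 · b7 · b6
w(w(b3, w(b1, b4)), T(w(b5, b2), b7, b6)) spells out as b3 · b1 · b4 · b5 · b2 · b7 · b6

b3 · b1 · b4 · b5 · b2 · b7 · b6


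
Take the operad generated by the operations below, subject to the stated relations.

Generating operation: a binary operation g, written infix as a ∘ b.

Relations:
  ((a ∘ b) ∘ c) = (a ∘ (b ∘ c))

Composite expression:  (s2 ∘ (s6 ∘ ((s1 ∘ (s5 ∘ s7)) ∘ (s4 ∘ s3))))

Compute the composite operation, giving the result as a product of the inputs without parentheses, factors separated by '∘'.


s2 ∘ s6 ∘ s1 ∘ s5 ∘ s7 ∘ s4 ∘ s3

Under associativity of g, the answer is the s's in reading order.
(s5 ∘ s7) collapses to s5 ∘ s7
(s1 ∘ (s5 ∘ s7)) collapses to s1 ∘ s5 ∘ s7
(s4 ∘ s3) collapses to s4 ∘ s3
((s1 ∘ (s5 ∘ s7)) ∘ (s4 ∘ s3)) collapses to s1 ∘ s5 ∘ s7 ∘ s4 ∘ s3
(s6 ∘ ((s1 ∘ (s5 ∘ s7)) ∘ (s4 ∘ s3))) collapses to s6 ∘ s1 ∘ s5 ∘ s7 ∘ s4 ∘ s3
(s2 ∘ (s6 ∘ ((s1 ∘ (s5 ∘ s7)) ∘ (s4 ∘ s3)))) collapses to s2 ∘ s6 ∘ s1 ∘ s5 ∘ s7 ∘ s4 ∘ s3
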